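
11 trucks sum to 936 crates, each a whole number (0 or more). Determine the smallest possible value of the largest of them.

The average is 936/11 > 85, so not all 11 can be 85 or less; the largest is ≥ 86.
Taking 10 copies of 85 and 1 copy of 86 gives exactly 936, so 86 is attained.

86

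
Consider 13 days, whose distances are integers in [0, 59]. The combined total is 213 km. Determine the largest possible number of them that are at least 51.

4

With k values at 51 or above and the rest at least 0, the sum is at least 0 + 51k.
Since the sum is 213, we need 51k ≤ 213, i.e. k ≤ 4.
k = 4 is achieved by 4 values at 51 and 9 at 0, total 204; add 9 to one value (staying below 51) to reach 213.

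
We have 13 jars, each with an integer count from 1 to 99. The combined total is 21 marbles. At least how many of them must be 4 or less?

If only k of them are at most 4, the other 13 − k are at least 5, so the total is at least (13 − k)·5 + k·1.
This is ≤ 21, so (13 − k)·5 + 1k ≤ 21, which gives k ≥ 11.
Exactly 11 works: 11 values at 1 and 2 at 5 total 21.

11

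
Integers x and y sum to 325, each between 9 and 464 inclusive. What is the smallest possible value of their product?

Since x + y is fixed, pushing one of them to its bound minimizes the product.
At the endpoint x = 9, y = 325 − 9 = 316, so xy = 9 × 316 = 2844.

2844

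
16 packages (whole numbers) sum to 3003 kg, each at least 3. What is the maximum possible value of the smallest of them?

If every one of the 16 were at least 188, the total would be at least 16 × 188 = 3008 > 3003.
Achievable: 5 of them at 187 and 11 at 188 total 3003.

187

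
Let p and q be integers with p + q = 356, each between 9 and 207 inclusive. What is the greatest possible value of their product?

pq = p(356 − p) is maximized when p is as near 356/2 as the bounds allow.
Taking p = 178 and q = 178 (both in [9, 207]) gives pq = 31684.

31684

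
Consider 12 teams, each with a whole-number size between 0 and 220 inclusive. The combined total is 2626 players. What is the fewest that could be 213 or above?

11

Each value short of 213 is at most 212, costing at least 220 − 212 = 8 against the maximum total of 2640.
We can afford to lose at most 2640 − 2626 = 14, so at most ⌊14/8⌋ = 1 fall short, and at least 11 are ≥ 213.
Exactly 11 works: 11 values at 220 and 1 at 212 total 2632; lower one of the high values by 6 (still ≥ 213) to hit 2626.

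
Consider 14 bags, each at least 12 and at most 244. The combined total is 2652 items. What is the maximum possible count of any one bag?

Maximizing one value means minimizing the remaining 13.
The other 13 contribute at least 13 × 12 = 156, leaving at most 2652 − 156 = 2496.
But each bag is capped at 244, so the maximum is 244.
Achievable: one at 244 and the other 13 totalling 2408, which fits since 13 × 12 ≤ 2408 ≤ 13 × 244.

244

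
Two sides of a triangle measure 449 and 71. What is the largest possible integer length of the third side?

The third side must be less than 449 + 71 = 520.
The largest integer below 520 is 519.

519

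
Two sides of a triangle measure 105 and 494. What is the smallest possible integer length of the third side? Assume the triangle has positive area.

The third side must exceed |105 − 494| = 389.
The smallest integer above 389 is 390.

390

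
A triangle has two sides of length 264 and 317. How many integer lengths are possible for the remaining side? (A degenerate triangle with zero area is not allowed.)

The triangle inequality gives |264 − 317| < c < 264 + 317, i.e. 53 < c < 581.
So c can be any integer from 54 to 580: 527 values.

527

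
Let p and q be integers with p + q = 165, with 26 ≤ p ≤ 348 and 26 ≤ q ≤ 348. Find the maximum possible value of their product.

With p + q fixed, pq peaks when the two are closest together.
Taking p = 82 and q = 83 (both in [26, 348]) gives pq = 6806.

6806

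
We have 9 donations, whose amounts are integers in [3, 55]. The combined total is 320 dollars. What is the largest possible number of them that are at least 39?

If k of the values are ≥ 39, the total is ≥ 39k + 3(9 − k).
Setting 39k + 3(9 − k) ≤ 320 gives 36k ≤ 293, so k ≤ 8.
k = 8 is achieved by 8 values at 39 and 1 at 3, total 315; add 5 to one value (staying below 39) to reach 320.

8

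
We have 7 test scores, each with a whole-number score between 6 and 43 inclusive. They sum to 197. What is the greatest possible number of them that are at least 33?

Suppose k of them are at least 33. Those contribute at least 33 each and the other 7 − k at least 6 each.
So the total is at least 33k + 6(7 − k) = 42 + 27k. This must be ≤ 197, giving k ≤ 5.
k = 5 is achieved by 5 values at 33 and 2 at 6, total 177; add 20 to one value (staying below 33) to reach 197.

5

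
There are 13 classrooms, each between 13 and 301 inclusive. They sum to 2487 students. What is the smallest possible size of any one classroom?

13

Minimizing one value means maximizing the remaining 12.
The other 12 can take up 12 × 301 = 3612 ≥ 2487 − 13, so one classroom can sit at its floor of 13.
Achievable: one at 13 and the other 12 totalling 2474, which fits since 12 × 13 ≤ 2474 ≤ 12 × 301.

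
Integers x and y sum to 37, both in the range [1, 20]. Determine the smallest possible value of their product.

340

For a fixed sum, xy is smallest when x and y are as far apart as possible.
At the endpoint x = 17, y = 37 − 17 = 20, so xy = 17 × 20 = 340.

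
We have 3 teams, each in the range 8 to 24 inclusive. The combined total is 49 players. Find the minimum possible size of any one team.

8

Minimizing one value means maximizing the remaining 2.
The other 2 can take up 2 × 24 = 48 ≥ 49 − 8, so one team can sit at its floor of 8.
Achievable: one at 8 and the other 2 totalling 41, which fits since 2 × 8 ≤ 41 ≤ 2 × 24.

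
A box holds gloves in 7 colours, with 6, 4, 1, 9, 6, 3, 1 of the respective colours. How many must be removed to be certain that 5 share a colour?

In the worst case you take as many as possible of each colour without reaching 5: 4 + 4 + 1 + 4 + 4 + 3 + 1 = 21.
The next one must give 5 of some colour, so 21 + 1 = 22.

22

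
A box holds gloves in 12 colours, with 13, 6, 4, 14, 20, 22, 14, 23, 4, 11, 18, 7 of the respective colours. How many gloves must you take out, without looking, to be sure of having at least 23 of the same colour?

156

In the worst case you take as many as possible of each colour without reaching 23: 13 + 6 + 4 + 14 + 20 + 22 + 14 + 22 + 4 + 11 + 18 + 7 = 155.
The next one must give 23 of some colour, so 155 + 1 = 156.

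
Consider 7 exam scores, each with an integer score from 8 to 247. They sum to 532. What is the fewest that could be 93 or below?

If only k of them are at most 93, the other 7 − k are at least 94, so the total is at least (7 − k)·94 + k·8.
This is ≤ 532, so (7 − k)·94 + 8k ≤ 532, which gives k ≥ 2.
Exactly 2 works: 2 values at 8 and 5 at 94 total 486; raise one of the low values by 46 (still ≤ 93) to hit 532.

2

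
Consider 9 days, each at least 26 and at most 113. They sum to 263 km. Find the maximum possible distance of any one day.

55

To make one day as large as possible, make the other 8 as small as possible.
The other 8 contribute at least 8 × 26 = 208, leaving at most 263 − 208 = 55.
Since 55 ≤ 113, this is achievable: one at 55 and 8 at 26.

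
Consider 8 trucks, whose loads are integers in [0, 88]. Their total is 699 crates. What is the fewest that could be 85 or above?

If only k of them are at least 85, the other 8 − k are at most 84, so the total is at most k·88 + (8 − k)·84.
This must reach 699, so k·88 + (8 − k)·84 ≥ 699, giving k ≥ 7.
Exactly 7 works: 7 values at 88 and 1 at 84 total 700; lower one of the high values by 1 (still ≥ 85) to hit 699.

7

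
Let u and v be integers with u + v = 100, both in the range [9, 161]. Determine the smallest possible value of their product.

819

For a fixed sum, uv is smallest when u and v are as far apart as possible.
The extreme feasible split is u = 9, v = 91, giving uv = 819.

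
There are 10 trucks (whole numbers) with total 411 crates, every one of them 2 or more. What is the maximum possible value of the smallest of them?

The average is 411/10 < 42, so some value is ≤ 41.
Achievable: 9 of them at 41 and 1 at 42 total 411.

41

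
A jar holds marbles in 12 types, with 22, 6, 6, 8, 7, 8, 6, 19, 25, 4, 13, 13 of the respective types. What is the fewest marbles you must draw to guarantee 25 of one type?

In the worst case you take as many as possible of each type without reaching 25: 22 + 6 + 6 + 8 + 7 + 8 + 6 + 19 + 24 + 4 + 13 + 13 = 136.
The next one must give 25 of some type, so 136 + 1 = 137.

137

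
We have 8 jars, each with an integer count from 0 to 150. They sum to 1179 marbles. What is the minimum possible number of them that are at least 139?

7

Each value short of 139 is at most 138, costing at least 150 − 138 = 12 against the maximum total of 1200.
We can afford to lose at most 1200 − 1179 = 21, so at most ⌊21/12⌋ = 1 fall short, and at least 7 are ≥ 139.
Exactly 7 works: 7 values at 150 and 1 at 138 total 1188; lower one of the high values by 9 (still ≥ 139) to hit 1179.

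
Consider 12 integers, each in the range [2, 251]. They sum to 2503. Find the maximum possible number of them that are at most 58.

2

Suppose k of them are at most 58. Those contribute at most 58 each and the rest at most 251 each.
So the total is at most 58k + 251(12 − k) = 3012 − 193k. This must still be ≥ 2503, so k ≤ 2.
k = 2 is achieved by 2 values at 58 and 10 at 251, total 2626; lower one of the 251's by 123 (still > 58) to reach 2503.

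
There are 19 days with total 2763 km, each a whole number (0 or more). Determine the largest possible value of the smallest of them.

145

If every one of the 19 were at least 146, the total would be at least 19 × 146 = 2774 > 2763.
Achievable: 11 of them at 145 and 8 at 146 total 2763.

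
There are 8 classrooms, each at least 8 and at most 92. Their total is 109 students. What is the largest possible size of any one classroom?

Maximizing one value means minimizing the remaining 7.
The other 7 contribute at least 7 × 8 = 56, leaving at most 109 − 56 = 53.
Since 53 ≤ 92, this is achievable: one at 53 and 7 at 8.

53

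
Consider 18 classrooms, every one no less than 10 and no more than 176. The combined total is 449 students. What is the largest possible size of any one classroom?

176

To make one classroom as large as possible, make the other 17 as small as possible.
The other 17 contribute at least 17 × 10 = 170, leaving at most 449 − 170 = 279.
But each classroom is capped at 176, so the maximum is 176.
Achievable: one at 176 and the other 17 totalling 273, which fits since 17 × 10 ≤ 273 ≤ 17 × 176.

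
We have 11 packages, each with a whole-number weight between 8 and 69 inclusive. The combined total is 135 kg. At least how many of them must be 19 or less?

8

Each value above 19 is at least 20, contributing at least 20 − 8 = 12 above the floor 8.
The sum exceeds the floor total 88 by 47, so at most ⌊47/12⌋ = 3 exceed 19, and at least 8 are ≤ 19.
Exactly 8 works: 8 values at 8 and 3 at 20 total 124; raise one of the low values by 11 (still ≤ 19) to hit 135.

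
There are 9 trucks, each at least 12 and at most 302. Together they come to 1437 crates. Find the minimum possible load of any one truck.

Minimizing one value means maximizing the remaining 8.
The other 8 can take up 8 × 302 = 2416 ≥ 1437 − 12, so one truck can sit at its floor of 12.
Achievable: one at 12 and the other 8 totalling 1425, which fits since 8 × 12 ≤ 1425 ≤ 8 × 302.

12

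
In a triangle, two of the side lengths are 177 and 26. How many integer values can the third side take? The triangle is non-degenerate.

The triangle inequality gives |177 − 26| < c < 177 + 26, i.e. 151 < c < 203.
So c can be any integer from 152 to 202: 51 values.

51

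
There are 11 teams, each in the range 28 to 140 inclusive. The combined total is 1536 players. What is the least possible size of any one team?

136

Minimizing one value means maximizing the remaining 10.
The other 10 contribute at most 10 × 140 = 1400, leaving at least 1536 − 1400 = 136.
Since 136 ≥ 28, this is achievable: one at 136 and 10 at 140.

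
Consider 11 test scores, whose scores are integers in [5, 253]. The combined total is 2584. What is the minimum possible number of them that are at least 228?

4

Each value short of 228 is at most 227, costing at least 253 − 227 = 26 against the maximum total of 2783.
We can afford to lose at most 2783 − 2584 = 199, so at most ⌊199/26⌋ = 7 fall short, and at least 4 are ≥ 228.
Exactly 4 works: 4 values at 253 and 7 at 227 total 2601; lower one of the high values by 17 (still ≥ 228) to hit 2584.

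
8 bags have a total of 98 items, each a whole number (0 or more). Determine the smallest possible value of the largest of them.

If every one of the 8 were at most 12, the total would be at most 8 × 12 = 96 < 98.
Equality holds with 2 values of 13 and 6 values of 12.

13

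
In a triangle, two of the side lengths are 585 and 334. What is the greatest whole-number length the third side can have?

The third side must be less than 585 + 334 = 919.
The largest integer below 919 is 918.

918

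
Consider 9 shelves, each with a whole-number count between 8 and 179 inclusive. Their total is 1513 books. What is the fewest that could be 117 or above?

8

Each value short of 117 is at most 116, costing at least 179 − 116 = 63 against the maximum total of 1611.
We can afford to lose at most 1611 − 1513 = 98, so at most ⌊98/63⌋ = 1 fall short, and at least 8 are ≥ 117.
Exactly 8 works: 8 values at 179 and 1 at 116 total 1548; lower one of the high values by 35 (still ≥ 117) to hit 1513.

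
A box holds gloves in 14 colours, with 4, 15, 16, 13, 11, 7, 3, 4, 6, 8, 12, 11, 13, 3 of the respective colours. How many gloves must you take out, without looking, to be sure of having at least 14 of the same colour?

In the worst case you take as many as possible of each colour without reaching 14: 4 + 13 + 13 + 13 + 11 + 7 + 3 + 4 + 6 + 8 + 12 + 11 + 13 + 3 = 121.
The next one must give 14 of some colour, so 121 + 1 = 122.

122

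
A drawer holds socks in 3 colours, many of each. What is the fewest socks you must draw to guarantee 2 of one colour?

You could draw 1 of every colour without reaching 2 of any — 3 in all.
One more forces 2 of some colour, so 3 + 1 = 4.

4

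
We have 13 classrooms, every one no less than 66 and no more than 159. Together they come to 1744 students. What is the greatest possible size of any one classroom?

Maximizing one value means minimizing the remaining 12.
The other 12 contribute at least 12 × 66 = 792, leaving at most 1744 − 792 = 952.
But each classroom is capped at 159, so the maximum is 159.
Achievable: one at 159 and the other 12 totalling 1585, which fits since 12 × 66 ≤ 1585 ≤ 12 × 159.

159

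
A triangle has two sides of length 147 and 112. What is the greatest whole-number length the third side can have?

The third side must be less than 147 + 112 = 259.
The largest integer below 259 is 258.

258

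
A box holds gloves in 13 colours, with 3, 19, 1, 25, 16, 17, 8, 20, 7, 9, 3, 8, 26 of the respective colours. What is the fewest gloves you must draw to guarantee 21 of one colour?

In the worst case you take as many as possible of each colour without reaching 21: 3 + 19 + 1 + 20 + 16 + 17 + 8 + 20 + 7 + 9 + 3 + 8 + 20 = 151.
The next one must give 21 of some colour, so 151 + 1 = 152.

152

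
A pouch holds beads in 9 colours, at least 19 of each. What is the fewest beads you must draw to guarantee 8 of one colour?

64

In the worst case you draw 7 of each of the 9 colours: 9 × 7 = 63.
One more forces 8 of some colour, so 63 + 1 = 64.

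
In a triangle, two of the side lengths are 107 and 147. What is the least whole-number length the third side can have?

The third side must exceed |107 − 147| = 40.
The smallest integer above 40 is 41.

41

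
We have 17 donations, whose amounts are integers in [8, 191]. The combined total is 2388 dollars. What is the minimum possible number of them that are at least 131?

If only k of them are at least 131, the other 17 − k are at most 130, so the total is at most k·191 + (17 − k)·130.
This must reach 2388, so k·191 + (17 − k)·130 ≥ 2388, giving k ≥ 3.
Exactly 3 works: 3 values at 191 and 14 at 130 total 2393; lower one of the high values by 5 (still ≥ 131) to hit 2388.

3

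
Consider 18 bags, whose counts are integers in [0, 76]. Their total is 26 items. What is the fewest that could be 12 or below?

Each value above 12 is at least 13, contributing at least 13 − 0 = 13 above the floor 0.
The sum exceeds the floor total 0 by 26, so at most ⌊26/13⌋ = 2 exceed 12, and at least 16 are ≤ 12.
Exactly 16 works: 16 values at 0 and 2 at 13 total 26.

16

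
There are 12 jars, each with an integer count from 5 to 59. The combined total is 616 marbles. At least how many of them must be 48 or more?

Suppose at most 12 − j of them reach 48; then j values are ≤ 47 and the rest ≤ 59.
The total is then ≤ 47·j + 59·(12 − j) = 708 − 12j. For this to be ≥ 616 we need j ≤ 7, so at least 12 − 7 = 5 must reach 48.
Exactly 5 works: 5 values at 59 and 7 at 47 total 624; lower one of the high values by 8 (still ≥ 48) to hit 616.

5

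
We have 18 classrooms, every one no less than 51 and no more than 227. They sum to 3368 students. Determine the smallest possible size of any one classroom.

51

To make one classroom as small as possible, make the other 17 as large as possible.
The other 17 can take up 17 × 227 = 3859 ≥ 3368 − 51, so one classroom can sit at its floor of 51.
Achievable: one at 51 and the other 17 totalling 3317, which fits since 17 × 51 ≤ 3317 ≤ 17 × 227.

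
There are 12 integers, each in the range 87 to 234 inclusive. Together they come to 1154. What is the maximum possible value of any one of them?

197

To make one integer as large as possible, make the other 11 as small as possible.
The other 11 contribute at least 11 × 87 = 957, leaving at most 1154 − 957 = 197.
Since 197 ≤ 234, this is achievable: one at 197 and 11 at 87.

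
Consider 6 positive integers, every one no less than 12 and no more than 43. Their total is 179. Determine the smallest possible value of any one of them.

12

To make one integer as small as possible, make the other 5 as large as possible.
The other 5 can take up 5 × 43 = 215 ≥ 179 − 12, so one integer can sit at its floor of 12.
Achievable: one at 12 and the other 5 totalling 167, which fits since 5 × 12 ≤ 167 ≤ 5 × 43.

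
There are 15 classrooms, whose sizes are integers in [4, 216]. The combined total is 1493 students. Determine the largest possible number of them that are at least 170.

8

With k values at 170 or above and the rest at least 4, the sum is at least 60 + 166k.
Since the sum is 1493, we need 166k ≤ 1433, i.e. k ≤ 8.
k = 8 is achieved by 8 values at 170 and 7 at 4, total 1388; add 105 to one value (staying below 170) to reach 1493.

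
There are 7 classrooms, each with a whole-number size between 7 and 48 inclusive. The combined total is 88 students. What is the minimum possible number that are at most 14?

If only k of them are at most 14, the other 7 − k are at least 15, so the total is at least (7 − k)·15 + k·7.
This is ≤ 88, so (7 − k)·15 + 7k ≤ 88, which gives k ≥ 3.
Exactly 3 works: 3 values at 7 and 4 at 15 total 81; raise one of the low values by 7 (still ≤ 14) to hit 88.

3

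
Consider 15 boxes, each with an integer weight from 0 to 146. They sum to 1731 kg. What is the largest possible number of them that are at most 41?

4

Suppose k of them are at most 41. Those contribute at most 41 each and the rest at most 146 each.
So the total is at most 41k + 146(15 − k) = 2190 − 105k. This must still be ≥ 1731, so k ≤ 4.
k = 4 is achieved by 4 values at 41 and 11 at 146, total 1770; lower one of the 146's by 39 (still > 41) to reach 1731.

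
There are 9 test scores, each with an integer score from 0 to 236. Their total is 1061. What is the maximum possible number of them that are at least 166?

Suppose k of them are at least 166. Those contribute at least 166 each and the other 9 − k at least 0 each.
So the total is at least 166k + 0(9 − k) = 0 + 166k. This must be ≤ 1061, giving k ≤ 6.
k = 6 is achieved by 6 values at 166 and 3 at 0, total 996; add 65 to one value (staying below 166) to reach 1061.

6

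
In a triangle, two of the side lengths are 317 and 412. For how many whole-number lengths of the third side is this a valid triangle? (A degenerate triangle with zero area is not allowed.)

633

The triangle inequality gives |317 − 412| < c < 317 + 412, i.e. 95 < c < 729.
So c can be any integer from 96 to 728: 633 values.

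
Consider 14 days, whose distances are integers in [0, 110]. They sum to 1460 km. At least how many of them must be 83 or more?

12

Suppose at most 14 − j of them reach 83; then j values are ≤ 82 and the rest ≤ 110.
The total is then ≤ 82·j + 110·(14 − j) = 1540 − 28j. For this to be ≥ 1460 we need j ≤ 2, so at least 14 − 2 = 12 must reach 83.
Exactly 12 works: 12 values at 110 and 2 at 82 total 1484; lower one of the high values by 24 (still ≥ 83) to hit 1460.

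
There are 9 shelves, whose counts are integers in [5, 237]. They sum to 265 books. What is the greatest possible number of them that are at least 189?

1

With k values at 189 or above and the rest at least 5, the sum is at least 45 + 184k.
Since the sum is 265, we need 184k ≤ 220, i.e. k ≤ 1.
k = 1 is achieved by 1 value at 189 and 8 at 5, total 229; add 36 to one value (staying below 189) to reach 265.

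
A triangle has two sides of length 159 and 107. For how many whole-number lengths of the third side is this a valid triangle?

The triangle inequality gives |159 − 107| < c < 159 + 107, i.e. 52 < c < 266.
So c can be any integer from 53 to 265: 213 values.

213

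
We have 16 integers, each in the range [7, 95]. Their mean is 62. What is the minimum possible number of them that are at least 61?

1

The total is 16 × 62 = 992.
Each value short of 61 is at most 60, costing at least 95 − 60 = 35 against the maximum total of 1520.
We can afford to lose at most 1520 − 992 = 528, so at most ⌊528/35⌋ = 15 fall short, and at least 1 are ≥ 61.
Exactly 1 works: 1 value at 95 and 15 at 60 total 995; lower one of the high values by 3 (still ≥ 61) to hit 992.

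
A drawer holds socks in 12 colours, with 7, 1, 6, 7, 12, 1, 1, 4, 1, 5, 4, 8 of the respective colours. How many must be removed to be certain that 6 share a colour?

In the worst case you take as many as possible of each colour without reaching 6: 5 + 1 + 5 + 5 + 5 + 1 + 1 + 4 + 1 + 5 + 4 + 5 = 42.
The next one must give 6 of some colour, so 42 + 1 = 43.

43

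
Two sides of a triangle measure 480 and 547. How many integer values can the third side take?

The triangle inequality gives |480 − 547| < c < 480 + 547, i.e. 67 < c < 1027.
So c can be any integer from 68 to 1026: 959 values.

959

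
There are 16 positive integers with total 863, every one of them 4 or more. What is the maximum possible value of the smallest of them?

53

The 16 values sum to 863, so their minimum is at most ⌊863/16⌋ = 53.
Taking 1 copy of 53 and 15 copies of 54 gives exactly 863, so 53 is attained.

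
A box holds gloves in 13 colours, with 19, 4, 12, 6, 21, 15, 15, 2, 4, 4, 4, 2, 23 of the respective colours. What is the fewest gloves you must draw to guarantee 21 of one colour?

128

In the worst case you take as many as possible of each colour without reaching 21: 19 + 4 + 12 + 6 + 20 + 15 + 15 + 2 + 4 + 4 + 4 + 2 + 20 = 127.
The next one must give 21 of some colour, so 127 + 1 = 128.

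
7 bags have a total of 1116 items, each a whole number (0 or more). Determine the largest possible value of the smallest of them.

159

The average is 1116/7 < 160, so some value is ≤ 159.
Taking 4 copies of 159 and 3 copies of 160 gives exactly 1116, so 159 is attained.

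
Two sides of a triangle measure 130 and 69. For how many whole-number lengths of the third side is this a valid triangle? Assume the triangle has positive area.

137

The triangle inequality gives |130 − 69| < c < 130 + 69, i.e. 61 < c < 199.
So c can be any integer from 62 to 198: 137 values.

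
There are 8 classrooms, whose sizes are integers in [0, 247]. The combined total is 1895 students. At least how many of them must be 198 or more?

Each value short of 198 is at most 197, costing at least 247 − 197 = 50 against the maximum total of 1976.
We can afford to lose at most 1976 − 1895 = 81, so at most ⌊81/50⌋ = 1 fall short, and at least 7 are ≥ 198.
Exactly 7 works: 7 values at 247 and 1 at 197 total 1926; lower one of the high values by 31 (still ≥ 198) to hit 1895.

7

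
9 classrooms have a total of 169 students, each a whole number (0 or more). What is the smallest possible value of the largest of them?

The average is 169/9 > 18, so not all 9 can be 18 or less; the largest is ≥ 19.
Taking 2 copies of 18 and 7 copies of 19 gives exactly 169, so 19 is attained.

19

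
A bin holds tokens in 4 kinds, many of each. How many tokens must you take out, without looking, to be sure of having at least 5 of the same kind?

17

You could draw 4 of every kind without reaching 5 of any — 16 in all.
One more forces 5 of some kind, so 16 + 1 = 17.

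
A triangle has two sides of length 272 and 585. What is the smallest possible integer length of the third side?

The third side must exceed |272 − 585| = 313.
The smallest integer above 313 is 314.

314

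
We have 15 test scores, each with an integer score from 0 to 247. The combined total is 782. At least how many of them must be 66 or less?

Each value above 66 is at least 67, contributing at least 67 − 0 = 67 above the floor 0.
The sum exceeds the floor total 0 by 782, so at most ⌊782/67⌋ = 11 exceed 66, and at least 4 are ≤ 66.
Exactly 4 works: 4 values at 0 and 11 at 67 total 737; raise one of the low values by 45 (still ≤ 66) to hit 782.

4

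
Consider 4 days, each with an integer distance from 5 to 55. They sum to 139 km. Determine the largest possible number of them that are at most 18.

2

Suppose k of them are at most 18. Those contribute at most 18 each and the rest at most 55 each.
So the total is at most 18k + 55(4 − k) = 220 − 37k. This must still be ≥ 139, so k ≤ 2.
k = 2 is achieved by 2 values at 18 and 2 at 55, total 146; lower one of the 55's by 7 (still > 18) to reach 139.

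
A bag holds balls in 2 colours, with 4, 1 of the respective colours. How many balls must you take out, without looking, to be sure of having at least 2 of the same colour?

In the worst case you take as many as possible of each colour without reaching 2: 1 + 1 = 2.
The next one must give 2 of some colour, so 2 + 1 = 3.

3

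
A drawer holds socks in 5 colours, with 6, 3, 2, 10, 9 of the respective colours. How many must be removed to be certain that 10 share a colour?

30

In the worst case you take as many as possible of each colour without reaching 10: 6 + 3 + 2 + 9 + 9 = 29.
The next one must give 10 of some colour, so 29 + 1 = 30.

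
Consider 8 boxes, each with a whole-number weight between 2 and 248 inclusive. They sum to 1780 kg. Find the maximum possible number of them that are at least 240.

With k values at 240 or above and the rest at least 2, the sum is at least 16 + 238k.
Since the sum is 1780, we need 238k ≤ 1764, i.e. k ≤ 7.
k = 7 is achieved by 7 values at 240 and 1 at 2, total 1682; add 98 to one value (staying below 240) to reach 1780.

7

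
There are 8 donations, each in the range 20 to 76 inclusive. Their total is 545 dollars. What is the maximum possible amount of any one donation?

76

To make one donation as large as possible, make the other 7 as small as possible.
The other 7 contribute at least 7 × 20 = 140, leaving at most 545 − 140 = 405.
But each donation is capped at 76, so the maximum is 76.
Achievable: one at 76 and the other 7 totalling 469, which fits since 7 × 20 ≤ 469 ≤ 7 × 76.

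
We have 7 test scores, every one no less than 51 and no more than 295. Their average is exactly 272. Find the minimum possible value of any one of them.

Minimizing one value means maximizing the remaining 6.
The total is 7 × 272 = 1904.
The other 6 contribute at most 6 × 295 = 1770, leaving at least 1904 − 1770 = 134.
Since 134 ≥ 51, this is achievable: one at 134 and 6 at 295.

134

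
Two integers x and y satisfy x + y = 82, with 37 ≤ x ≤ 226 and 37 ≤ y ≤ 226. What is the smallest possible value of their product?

xy = x(82 − x) is concave in x, so over [37, 45] it is minimized at an endpoint.
The extreme feasible split is x = 37, y = 45, giving xy = 1665.

1665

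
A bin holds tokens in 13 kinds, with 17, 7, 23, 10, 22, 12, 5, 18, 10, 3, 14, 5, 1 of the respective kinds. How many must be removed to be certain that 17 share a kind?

In the worst case you take as many as possible of each kind without reaching 17: 16 + 7 + 16 + 10 + 16 + 12 + 5 + 16 + 10 + 3 + 14 + 5 + 1 = 131.
The next one must give 17 of some kind, so 131 + 1 = 132.

132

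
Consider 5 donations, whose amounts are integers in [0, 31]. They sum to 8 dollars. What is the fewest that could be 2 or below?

Let j be the number exceeding 2. Then the total is ≥ 3·j + 0·(5 − j) = 0 + 3j.
So 3j ≤ 8 and j ≤ 2; hence at least 5 − 2 = 3 are ≤ 2.
Exactly 3 works: 3 values at 0 and 2 at 3 total 6; raise one of the low values by 2 (still ≤ 2) to hit 8.

3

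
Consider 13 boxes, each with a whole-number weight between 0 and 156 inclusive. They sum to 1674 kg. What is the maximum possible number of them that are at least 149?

11

If k of the values are ≥ 149, the total is ≥ 149k + 0(13 − k).
Setting 149k + 0(13 − k) ≤ 1674 gives 149k ≤ 1674, so k ≤ 11.
k = 11 is achieved by 11 values at 149 and 2 at 0, total 1639; add 35 to one value (staying below 149) to reach 1674.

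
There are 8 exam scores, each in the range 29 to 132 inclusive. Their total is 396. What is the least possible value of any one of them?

29

Minimizing one value means maximizing the remaining 7.
The other 7 can take up 7 × 132 = 924 ≥ 396 − 29, so one score can sit at its floor of 29.
Achievable: one at 29 and the other 7 totalling 367, which fits since 7 × 29 ≤ 367 ≤ 7 × 132.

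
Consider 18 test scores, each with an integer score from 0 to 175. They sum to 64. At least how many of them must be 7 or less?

Each value above 7 is at least 8, contributing at least 8 − 0 = 8 above the floor 0.
The sum exceeds the floor total 0 by 64, so at most ⌊64/8⌋ = 8 exceed 7, and at least 10 are ≤ 7.
Exactly 10 works: 10 values at 0 and 8 at 8 total 64.

10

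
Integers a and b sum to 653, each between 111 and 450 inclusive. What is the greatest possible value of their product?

ab = a(653 − a) is maximized when a is as near 653/2 as the bounds allow.
Taking a = 326 and b = 327 (both in [111, 450]) gives ab = 106602.

106602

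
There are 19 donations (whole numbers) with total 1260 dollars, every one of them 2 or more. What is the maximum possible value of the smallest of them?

66

The 19 values sum to 1260, so their minimum is at most ⌊1260/19⌋ = 66.
Taking 13 copies of 66 and 6 copies of 67 gives exactly 1260, so 66 is attained.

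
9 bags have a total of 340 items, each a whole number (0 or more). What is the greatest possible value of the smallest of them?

The 9 values sum to 340, so their minimum is at most ⌊340/9⌋ = 37.
Taking 2 copies of 37 and 7 copies of 38 gives exactly 340, so 37 is attained.

37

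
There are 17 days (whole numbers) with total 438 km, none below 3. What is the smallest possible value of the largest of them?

Some value must be at least ⌈438/17⌉ = 26, since 17 × 25 = 425 < 438.
Taking 4 copies of 25 and 13 copies of 26 gives exactly 438, so 26 is attained.

26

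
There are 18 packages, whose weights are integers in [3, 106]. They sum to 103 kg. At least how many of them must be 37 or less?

Let j be the number exceeding 37. Then the total is ≥ 38·j + 3·(18 − j) = 54 + 35j.
So 35j ≤ 49 and j ≤ 1; hence at least 18 − 1 = 17 are ≤ 37.
Exactly 17 works: 17 values at 3 and 1 at 38 total 89; raise one of the low values by 14 (still ≤ 37) to hit 103.

17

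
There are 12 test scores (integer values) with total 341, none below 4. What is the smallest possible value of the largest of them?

29

The 12 values sum to 341, so their maximum is at least ⌈341/12⌉ = 29.
Achievable: 5 of them at 29 and 7 at 28 total 341.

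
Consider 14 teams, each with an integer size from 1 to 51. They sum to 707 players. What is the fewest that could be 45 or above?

13

If only k of them are at least 45, the other 14 − k are at most 44, so the total is at most k·51 + (14 − k)·44.
This must reach 707, so k·51 + (14 − k)·44 ≥ 707, giving k ≥ 13.
Exactly 13 works: 13 values at 51 and 1 at 44 total 707.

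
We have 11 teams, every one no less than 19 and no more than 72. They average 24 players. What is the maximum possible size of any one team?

72

To make one team as large as possible, make the other 10 as small as possible.
The total is 11 × 24 = 264.
The other 10 contribute at least 10 × 19 = 190, leaving at most 264 − 190 = 74.
But each team is capped at 72, so the maximum is 72.
Achievable: one at 72 and the other 10 totalling 192, which fits since 10 × 19 ≤ 192 ≤ 10 × 72.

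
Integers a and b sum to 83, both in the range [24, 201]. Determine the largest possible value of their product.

ab = a(83 − a) is maximized when a is as near 83/2 as the bounds allow.
Taking a = 41 and b = 42 (both in [24, 201]) gives ab = 1722.

1722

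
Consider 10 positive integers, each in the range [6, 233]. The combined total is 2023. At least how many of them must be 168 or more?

6

Each value short of 168 is at most 167, costing at least 233 − 167 = 66 against the maximum total of 2330.
We can afford to lose at most 2330 − 2023 = 307, so at most ⌊307/66⌋ = 4 fall short, and at least 6 are ≥ 168.
Exactly 6 works: 6 values at 233 and 4 at 167 total 2066; lower one of the high values by 43 (still ≥ 168) to hit 2023.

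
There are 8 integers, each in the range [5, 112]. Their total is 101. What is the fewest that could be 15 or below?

3

Each value above 15 is at least 16, contributing at least 16 − 5 = 11 above the floor 5.
The sum exceeds the floor total 40 by 61, so at most ⌊61/11⌋ = 5 exceed 15, and at least 3 are ≤ 15.
Exactly 3 works: 3 values at 5 and 5 at 16 total 95; raise one of the low values by 6 (still ≤ 15) to hit 101.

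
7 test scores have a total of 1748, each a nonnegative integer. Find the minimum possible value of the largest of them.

250

If every one of the 7 were at most 249, the total would be at most 7 × 249 = 1743 < 1748.
Achievable: 5 of them at 250 and 2 at 249 total 1748.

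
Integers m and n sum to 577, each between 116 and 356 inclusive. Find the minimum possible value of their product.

78676

For a fixed sum, mn is smallest when m and n are as far apart as possible.
The extreme feasible split is m = 221, n = 356, giving mn = 78676.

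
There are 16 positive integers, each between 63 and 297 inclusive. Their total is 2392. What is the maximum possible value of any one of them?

297

To make one integer as large as possible, make the other 15 as small as possible.
The other 15 contribute at least 15 × 63 = 945, leaving at most 2392 − 945 = 1447.
But each integer is capped at 297, so the maximum is 297.
Achievable: one at 297 and the other 15 totalling 2095, which fits since 15 × 63 ≤ 2095 ≤ 15 × 297.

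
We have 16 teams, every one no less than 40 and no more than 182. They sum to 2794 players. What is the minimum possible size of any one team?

64

Minimizing one value means maximizing the remaining 15.
The other 15 contribute at most 15 × 182 = 2730, leaving at least 2794 − 2730 = 64.
Since 64 ≥ 40, this is achievable: one at 64 and 15 at 182.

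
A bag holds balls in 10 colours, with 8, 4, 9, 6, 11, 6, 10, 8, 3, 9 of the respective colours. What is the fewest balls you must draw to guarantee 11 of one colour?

In the worst case you take as many as possible of each colour without reaching 11: 8 + 4 + 9 + 6 + 10 + 6 + 10 + 8 + 3 + 9 = 73.
The next one must give 11 of some colour, so 73 + 1 = 74.

74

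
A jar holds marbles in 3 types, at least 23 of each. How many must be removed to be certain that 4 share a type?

In the worst case you draw 3 of each of the 3 types: 3 × 3 = 9.
One more forces 4 of some type, so 9 + 1 = 10.

10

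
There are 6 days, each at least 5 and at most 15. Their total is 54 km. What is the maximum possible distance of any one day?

Maximizing one value means minimizing the remaining 5.
The other 5 contribute at least 5 × 5 = 25, leaving at most 54 − 25 = 29.
But each day is capped at 15, so the maximum is 15.
Achievable: one at 15 and the other 5 totalling 39, which fits since 5 × 5 ≤ 39 ≤ 5 × 15.

15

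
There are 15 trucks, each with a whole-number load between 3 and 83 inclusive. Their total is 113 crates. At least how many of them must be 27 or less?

Let j be the number exceeding 27. Then the total is ≥ 28·j + 3·(15 − j) = 45 + 25j.
So 25j ≤ 68 and j ≤ 2; hence at least 15 − 2 = 13 are ≤ 27.
Exactly 13 works: 13 values at 3 and 2 at 28 total 95; raise one of the low values by 18 (still ≤ 27) to hit 113.

13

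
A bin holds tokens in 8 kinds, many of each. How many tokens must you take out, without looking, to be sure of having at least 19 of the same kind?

You could draw 18 of every kind without reaching 19 of any — 144 in all.
One more forces 19 of some kind, so 144 + 1 = 145.

145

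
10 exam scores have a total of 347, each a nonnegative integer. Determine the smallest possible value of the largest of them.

The average is 347/10 > 34, so not all 10 can be 34 or less; the largest is ≥ 35.
Equality holds with 7 values of 35 and 3 values of 34.

35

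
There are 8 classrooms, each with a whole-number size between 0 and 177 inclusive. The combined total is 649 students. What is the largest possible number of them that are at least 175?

3

Suppose k of them are at least 175. Those contribute at least 175 each and the other 8 − k at least 0 each.
So the total is at least 175k + 0(8 − k) = 0 + 175k. This must be ≤ 649, giving k ≤ 3.
k = 3 is achieved by 3 values at 175 and 5 at 0, total 525; add 124 to one value (staying below 175) to reach 649.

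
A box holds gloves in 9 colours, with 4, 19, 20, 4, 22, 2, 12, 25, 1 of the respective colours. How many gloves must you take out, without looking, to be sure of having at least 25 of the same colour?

109

In the worst case you take as many as possible of each colour without reaching 25: 4 + 19 + 20 + 4 + 22 + 2 + 12 + 24 + 1 = 108.
The next one must give 25 of some colour, so 108 + 1 = 109.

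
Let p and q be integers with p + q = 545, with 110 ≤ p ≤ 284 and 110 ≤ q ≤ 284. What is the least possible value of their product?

74124

For a fixed sum, pq is smallest when p and q are as far apart as possible.
The extreme feasible split is p = 261, q = 284, giving pq = 74124.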